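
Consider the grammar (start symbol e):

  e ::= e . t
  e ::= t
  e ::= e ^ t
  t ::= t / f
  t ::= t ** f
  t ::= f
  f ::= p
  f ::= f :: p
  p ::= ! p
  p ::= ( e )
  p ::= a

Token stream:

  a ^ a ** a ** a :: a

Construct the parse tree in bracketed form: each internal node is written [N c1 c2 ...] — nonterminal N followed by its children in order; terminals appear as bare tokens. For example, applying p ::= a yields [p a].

e
e ^ t
t ^ t
f ^ t
p ^ t
a ^ t
a ^ t ** f
a ^ t ** f ** f
a ^ f ** f ** f
a ^ p ** f ** f
a ^ a ** f ** f
a ^ a ** p ** f
a ^ a ** a ** f
a ^ a ** a ** f :: p
a ^ a ** a ** p :: p
a ^ a ** a ** a :: p
a ^ a ** a ** a :: a

[e [e [t [f [p a]]]] ^ [t [t [t [f [p a]]] ** [f [p a]]] ** [f [f [p a]] :: [p a]]]]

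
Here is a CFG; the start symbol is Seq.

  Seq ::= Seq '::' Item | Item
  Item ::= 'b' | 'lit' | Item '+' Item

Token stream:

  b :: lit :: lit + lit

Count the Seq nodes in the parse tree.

[Seq [Seq [Seq [Item b]] :: [Item lit]] :: [Item [Item lit] + [Item lit]]]

3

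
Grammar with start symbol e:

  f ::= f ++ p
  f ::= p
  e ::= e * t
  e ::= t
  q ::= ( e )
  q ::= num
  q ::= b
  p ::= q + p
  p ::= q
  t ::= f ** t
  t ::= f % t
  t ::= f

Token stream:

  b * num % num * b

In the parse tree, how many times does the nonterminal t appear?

[e [e [e [t [f [p [q b]]]]] * [t [f [p [q num]]] % [t [f [p [q num]]]]]] * [t [f [p [q b]]]]]

4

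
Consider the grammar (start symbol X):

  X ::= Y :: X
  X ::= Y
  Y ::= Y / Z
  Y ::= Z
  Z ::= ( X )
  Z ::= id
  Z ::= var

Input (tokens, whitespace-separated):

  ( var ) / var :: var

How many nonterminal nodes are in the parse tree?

11

[X [Y [Y [Z ( [X [Y [Z var]]] )]] / [Z var]] :: [X [Y [Z var]]]]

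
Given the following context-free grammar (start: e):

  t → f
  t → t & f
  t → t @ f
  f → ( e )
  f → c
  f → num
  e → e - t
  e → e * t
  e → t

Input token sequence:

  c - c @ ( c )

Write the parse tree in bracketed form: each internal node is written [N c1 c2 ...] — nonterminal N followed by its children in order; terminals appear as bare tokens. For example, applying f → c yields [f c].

[e [e [t [f c]]] - [t [t [f c]] @ [f ( [e [t [f c]]] )]]]

e
e - t
t - t
f - t
c - t
c - t @ f
c - f @ f
c - c @ f
c - c @ ( e )
c - c @ ( t )
c - c @ ( f )
c - c @ ( c )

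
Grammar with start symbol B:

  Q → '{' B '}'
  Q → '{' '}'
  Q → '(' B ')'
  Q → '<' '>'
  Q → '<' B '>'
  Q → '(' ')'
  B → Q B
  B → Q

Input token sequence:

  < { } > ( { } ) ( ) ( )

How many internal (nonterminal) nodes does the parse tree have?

12

[B [Q < [B [Q { }]] >] [B [Q ( [B [Q { }]] )] [B [Q ( )] [B [Q ( )]]]]]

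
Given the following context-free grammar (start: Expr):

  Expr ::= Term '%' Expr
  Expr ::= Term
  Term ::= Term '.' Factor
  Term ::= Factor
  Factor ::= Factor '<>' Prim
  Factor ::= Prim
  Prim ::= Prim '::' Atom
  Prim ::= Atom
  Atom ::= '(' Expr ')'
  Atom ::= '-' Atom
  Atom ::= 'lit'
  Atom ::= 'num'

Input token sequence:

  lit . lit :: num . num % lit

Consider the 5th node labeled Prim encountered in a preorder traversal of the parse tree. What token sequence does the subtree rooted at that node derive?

[Expr [Term [Term [Term [Factor [Prim [Atom lit]]]] . [Factor [Prim [Prim [Atom lit]] :: [Atom num]]]] . [Factor [Prim [Atom num]]]] % [Expr [Term [Factor [Prim [Atom lit]]]]]]

lit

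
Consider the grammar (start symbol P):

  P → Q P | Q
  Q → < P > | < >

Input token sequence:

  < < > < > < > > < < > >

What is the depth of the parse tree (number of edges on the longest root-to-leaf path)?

[P [Q < [P [Q < >] [P [Q < >] [P [Q < >]]]] >] [P [Q < [P [Q < >]] >]]]

6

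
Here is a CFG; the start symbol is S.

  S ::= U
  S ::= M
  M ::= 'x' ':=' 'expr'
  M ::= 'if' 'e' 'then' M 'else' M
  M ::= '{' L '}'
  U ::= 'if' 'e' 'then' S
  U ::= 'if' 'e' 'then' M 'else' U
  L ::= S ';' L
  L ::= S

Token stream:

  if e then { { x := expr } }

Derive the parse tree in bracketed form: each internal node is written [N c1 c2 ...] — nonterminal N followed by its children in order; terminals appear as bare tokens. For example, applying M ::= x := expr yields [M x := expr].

[S [U if e then [S [M { [L [S [M { [L [S [M x := expr]]] }]]] }]]]]

S
U
if e then S
if e then M
if e then { L }
if e then { S }
if e then { M }
if e then { { L } }
if e then { { S } }
if e then { { M } }
if e then { { x := expr } }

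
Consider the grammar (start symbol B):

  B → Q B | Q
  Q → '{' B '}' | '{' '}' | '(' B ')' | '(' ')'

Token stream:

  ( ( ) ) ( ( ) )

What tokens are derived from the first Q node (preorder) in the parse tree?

[B [Q ( [B [Q ( )]] )] [B [Q ( [B [Q ( )]] )]]]

( ( ) )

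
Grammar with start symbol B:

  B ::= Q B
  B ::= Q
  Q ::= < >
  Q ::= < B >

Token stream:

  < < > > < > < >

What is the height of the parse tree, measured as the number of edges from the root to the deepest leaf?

[B [Q < [B [Q < >]] >] [B [Q < >] [B [Q < >]]]]

4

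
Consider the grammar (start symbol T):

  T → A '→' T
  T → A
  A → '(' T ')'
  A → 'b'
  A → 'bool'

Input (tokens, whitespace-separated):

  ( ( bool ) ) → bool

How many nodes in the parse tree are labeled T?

[T [A ( [T [A ( [T [A bool]] )]] )] → [T [A bool]]]

4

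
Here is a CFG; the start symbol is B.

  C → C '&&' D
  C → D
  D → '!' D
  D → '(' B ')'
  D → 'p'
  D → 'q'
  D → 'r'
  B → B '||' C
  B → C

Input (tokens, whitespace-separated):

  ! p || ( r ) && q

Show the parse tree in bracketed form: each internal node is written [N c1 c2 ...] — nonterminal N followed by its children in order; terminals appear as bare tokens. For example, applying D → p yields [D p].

[B [B [C [D ! [D p]]]] || [C [C [D ( [B [C [D r]]] )]] && [D q]]]

B
B || C
C || C
D || C
! D || C
! p || C
! p || C && D
! p || D && D
! p || ( B ) && D
! p || ( C ) && D
! p || ( D ) && D
! p || ( r ) && D
! p || ( r ) && q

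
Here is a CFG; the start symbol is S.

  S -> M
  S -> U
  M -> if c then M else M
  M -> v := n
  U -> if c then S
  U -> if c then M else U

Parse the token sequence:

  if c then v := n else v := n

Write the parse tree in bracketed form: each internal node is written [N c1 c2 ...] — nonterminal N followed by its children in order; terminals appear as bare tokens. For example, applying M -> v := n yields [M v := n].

[S [M if c then [M v := n] else [M v := n]]]

S
M
if c then M else M
if c then v := n else M
if c then v := n else v := n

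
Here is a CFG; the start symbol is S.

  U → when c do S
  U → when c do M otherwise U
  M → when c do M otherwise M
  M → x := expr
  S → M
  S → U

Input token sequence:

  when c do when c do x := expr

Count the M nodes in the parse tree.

[S [U when c do [S [U when c do [S [M x := expr]]]]]]

1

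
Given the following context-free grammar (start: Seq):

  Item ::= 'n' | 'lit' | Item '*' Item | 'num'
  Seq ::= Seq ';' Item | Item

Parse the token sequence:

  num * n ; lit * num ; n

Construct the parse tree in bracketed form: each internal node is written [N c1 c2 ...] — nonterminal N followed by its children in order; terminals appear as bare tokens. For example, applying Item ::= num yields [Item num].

[Seq [Seq [Seq [Item [Item num] * [Item n]]] ; [Item [Item lit] * [Item num]]] ; [Item n]]

Seq
Seq ; Item
Seq ; Item ; Item
Item ; Item ; Item
Item * Item ; Item ; Item
num * Item ; Item ; Item
num * n ; Item ; Item
num * n ; Item * Item ; Item
num * n ; lit * Item ; Item
num * n ; lit * num ; Item
num * n ; lit * num ; n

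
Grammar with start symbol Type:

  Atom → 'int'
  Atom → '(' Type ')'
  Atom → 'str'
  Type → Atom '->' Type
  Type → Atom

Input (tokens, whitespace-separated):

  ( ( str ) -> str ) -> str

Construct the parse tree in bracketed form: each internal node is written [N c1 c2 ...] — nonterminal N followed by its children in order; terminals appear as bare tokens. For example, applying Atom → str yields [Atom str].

[Type [Atom ( [Type [Atom ( [Type [Atom str]] )] -> [Type [Atom str]]] )] -> [Type [Atom str]]]

Type
Atom -> Type
( Type ) -> Type
( Atom -> Type ) -> Type
( ( Type ) -> Type ) -> Type
( ( Atom ) -> Type ) -> Type
( ( str ) -> Type ) -> Type
( ( str ) -> Atom ) -> Type
( ( str ) -> str ) -> Type
( ( str ) -> str ) -> Atom
( ( str ) -> str ) -> str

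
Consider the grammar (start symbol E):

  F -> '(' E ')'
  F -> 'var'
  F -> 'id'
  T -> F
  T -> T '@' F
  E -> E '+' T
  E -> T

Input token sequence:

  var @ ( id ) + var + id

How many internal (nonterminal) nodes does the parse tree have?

14

[E [E [E [T [T [F var]] @ [F ( [E [T [F id]]] )]]] + [T [F var]]] + [T [F id]]]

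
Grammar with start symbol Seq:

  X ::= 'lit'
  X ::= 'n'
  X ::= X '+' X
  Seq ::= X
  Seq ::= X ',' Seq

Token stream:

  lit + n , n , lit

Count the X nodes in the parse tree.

[Seq [X [X lit] + [X n]] , [Seq [X n] , [Seq [X lit]]]]

5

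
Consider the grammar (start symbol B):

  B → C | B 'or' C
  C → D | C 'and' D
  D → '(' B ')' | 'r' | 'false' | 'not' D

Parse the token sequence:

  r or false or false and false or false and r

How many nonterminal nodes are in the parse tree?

16

[B [B [B [B [C [D r]]] or [C [D false]]] or [C [C [D false]] and [D false]]] or [C [C [D false]] and [D r]]]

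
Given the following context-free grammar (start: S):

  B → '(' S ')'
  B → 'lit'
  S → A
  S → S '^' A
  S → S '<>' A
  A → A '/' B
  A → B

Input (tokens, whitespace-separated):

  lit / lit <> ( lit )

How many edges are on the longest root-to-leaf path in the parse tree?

6

[S [S [A [A [B lit]] / [B lit]]] <> [A [B ( [S [A [B lit]]] )]]]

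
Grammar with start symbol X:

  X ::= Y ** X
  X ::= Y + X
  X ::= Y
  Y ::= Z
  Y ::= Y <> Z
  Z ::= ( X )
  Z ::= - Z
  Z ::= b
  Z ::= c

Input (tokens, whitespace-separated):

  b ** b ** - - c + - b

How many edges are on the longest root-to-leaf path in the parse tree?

[X [Y [Z b]] ** [X [Y [Z b]] ** [X [Y [Z - [Z - [Z c]]]] + [X [Y [Z - [Z b]]]]]]]

7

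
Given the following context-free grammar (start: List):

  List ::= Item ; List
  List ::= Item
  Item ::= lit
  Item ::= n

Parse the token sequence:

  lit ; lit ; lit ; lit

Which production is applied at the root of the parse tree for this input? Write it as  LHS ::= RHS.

[List [Item lit] ; [List [Item lit] ; [List [Item lit] ; [List [Item lit]]]]]

List ::= Item ; List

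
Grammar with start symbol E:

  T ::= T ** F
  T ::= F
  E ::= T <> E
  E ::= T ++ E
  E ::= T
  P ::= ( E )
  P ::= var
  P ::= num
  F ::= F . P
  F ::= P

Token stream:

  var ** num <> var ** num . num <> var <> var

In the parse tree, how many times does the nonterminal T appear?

[E [T [T [F [P var]]] ** [F [P num]]] <> [E [T [T [F [P var]]] ** [F [F [P num]] . [P num]]] <> [E [T [F [P var]]] <> [E [T [F [P var]]]]]]]

6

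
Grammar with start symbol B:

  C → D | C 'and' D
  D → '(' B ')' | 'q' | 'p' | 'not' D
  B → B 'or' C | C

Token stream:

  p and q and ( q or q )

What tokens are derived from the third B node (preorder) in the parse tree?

q

[B [C [C [C [D p]] and [D q]] and [D ( [B [B [C [D q]]] or [C [D q]]] )]]]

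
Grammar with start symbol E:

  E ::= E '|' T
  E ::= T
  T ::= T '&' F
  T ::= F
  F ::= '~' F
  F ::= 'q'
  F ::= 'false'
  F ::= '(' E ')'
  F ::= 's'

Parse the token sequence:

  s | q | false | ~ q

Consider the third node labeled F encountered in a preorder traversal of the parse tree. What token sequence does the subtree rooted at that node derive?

[E [E [E [E [T [F s]]] | [T [F q]]] | [T [F false]]] | [T [F ~ [F q]]]]

false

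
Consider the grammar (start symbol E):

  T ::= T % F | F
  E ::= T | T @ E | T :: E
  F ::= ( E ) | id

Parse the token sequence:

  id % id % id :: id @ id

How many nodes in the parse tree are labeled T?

5

[E [T [T [T [F id]] % [F id]] % [F id]] :: [E [T [F id]] @ [E [T [F id]]]]]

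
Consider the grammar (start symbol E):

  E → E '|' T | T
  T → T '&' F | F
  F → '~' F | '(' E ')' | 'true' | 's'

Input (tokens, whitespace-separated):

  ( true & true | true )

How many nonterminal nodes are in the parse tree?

[E [T [F ( [E [E [T [T [F true]] & [F true]]] | [T [F true]]] )]]]

11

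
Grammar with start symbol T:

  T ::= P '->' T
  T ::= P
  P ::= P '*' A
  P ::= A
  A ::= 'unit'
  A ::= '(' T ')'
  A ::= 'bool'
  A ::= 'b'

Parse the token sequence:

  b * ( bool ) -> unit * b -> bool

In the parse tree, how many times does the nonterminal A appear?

[T [P [P [A b]] * [A ( [T [P [A bool]]] )]] -> [T [P [P [A unit]] * [A b]] -> [T [P [A bool]]]]]

6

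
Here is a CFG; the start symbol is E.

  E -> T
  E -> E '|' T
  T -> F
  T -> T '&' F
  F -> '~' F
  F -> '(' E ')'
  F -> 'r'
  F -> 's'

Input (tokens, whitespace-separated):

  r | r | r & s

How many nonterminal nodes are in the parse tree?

11

[E [E [E [T [F r]]] | [T [F r]]] | [T [T [F r]] & [F s]]]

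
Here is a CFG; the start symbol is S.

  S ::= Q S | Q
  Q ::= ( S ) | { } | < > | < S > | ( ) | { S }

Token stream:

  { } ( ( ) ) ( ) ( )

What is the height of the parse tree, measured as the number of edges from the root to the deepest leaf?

[S [Q { }] [S [Q ( [S [Q ( )]] )] [S [Q ( )] [S [Q ( )]]]]]

5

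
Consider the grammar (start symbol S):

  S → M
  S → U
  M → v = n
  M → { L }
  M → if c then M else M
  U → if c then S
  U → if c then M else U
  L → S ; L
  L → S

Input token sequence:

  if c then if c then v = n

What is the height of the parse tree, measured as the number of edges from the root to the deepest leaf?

6

[S [U if c then [S [U if c then [S [M v = n]]]]]]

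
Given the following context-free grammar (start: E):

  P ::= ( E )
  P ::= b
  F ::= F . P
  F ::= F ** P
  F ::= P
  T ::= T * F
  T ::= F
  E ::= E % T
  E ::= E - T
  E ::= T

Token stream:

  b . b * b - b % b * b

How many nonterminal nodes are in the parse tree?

20

[E [E [E [T [T [F [F [P b]] . [P b]]] * [F [P b]]]] - [T [F [P b]]]] % [T [T [F [P b]]] * [F [P b]]]]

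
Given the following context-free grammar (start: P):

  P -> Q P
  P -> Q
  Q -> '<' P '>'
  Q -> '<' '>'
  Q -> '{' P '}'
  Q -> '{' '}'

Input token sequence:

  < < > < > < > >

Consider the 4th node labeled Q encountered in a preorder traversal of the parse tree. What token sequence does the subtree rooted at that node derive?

[P [Q < [P [Q < >] [P [Q < >] [P [Q < >]]]] >]]

< >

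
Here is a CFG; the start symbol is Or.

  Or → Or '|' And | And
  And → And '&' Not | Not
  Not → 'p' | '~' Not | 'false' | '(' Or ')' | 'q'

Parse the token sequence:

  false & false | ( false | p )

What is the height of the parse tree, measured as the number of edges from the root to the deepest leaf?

[Or [Or [And [And [Not false]] & [Not false]]] | [And [Not ( [Or [Or [And [Not false]]] | [And [Not p]]] )]]]

7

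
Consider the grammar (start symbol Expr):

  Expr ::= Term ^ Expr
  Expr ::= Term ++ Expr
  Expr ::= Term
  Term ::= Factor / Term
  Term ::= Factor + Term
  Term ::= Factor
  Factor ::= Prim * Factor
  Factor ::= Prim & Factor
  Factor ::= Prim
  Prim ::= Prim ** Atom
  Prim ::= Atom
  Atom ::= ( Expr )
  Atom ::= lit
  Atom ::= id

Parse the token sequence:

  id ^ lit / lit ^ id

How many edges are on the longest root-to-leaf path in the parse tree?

[Expr [Term [Factor [Prim [Atom id]]]] ^ [Expr [Term [Factor [Prim [Atom lit]]] / [Term [Factor [Prim [Atom lit]]]]] ^ [Expr [Term [Factor [Prim [Atom id]]]]]]]

7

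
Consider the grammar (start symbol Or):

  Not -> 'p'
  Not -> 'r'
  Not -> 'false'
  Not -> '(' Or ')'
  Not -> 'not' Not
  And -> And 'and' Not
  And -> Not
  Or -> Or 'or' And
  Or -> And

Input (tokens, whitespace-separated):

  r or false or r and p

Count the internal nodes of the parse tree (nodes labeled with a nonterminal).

[Or [Or [Or [And [Not r]]] or [And [Not false]]] or [And [And [Not r]] and [Not p]]]

11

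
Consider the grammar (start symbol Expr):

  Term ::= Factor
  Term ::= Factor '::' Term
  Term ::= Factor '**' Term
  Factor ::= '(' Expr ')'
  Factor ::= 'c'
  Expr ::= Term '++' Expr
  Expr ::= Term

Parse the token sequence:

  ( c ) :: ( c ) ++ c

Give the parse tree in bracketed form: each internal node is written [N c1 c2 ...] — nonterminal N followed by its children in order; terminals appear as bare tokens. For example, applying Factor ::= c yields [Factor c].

[Expr [Term [Factor ( [Expr [Term [Factor c]]] )] :: [Term [Factor ( [Expr [Term [Factor c]]] )]]] ++ [Expr [Term [Factor c]]]]

Expr
Term ++ Expr
Factor :: Term ++ Expr
( Expr ) :: Term ++ Expr
( Term ) :: Term ++ Expr
( Factor ) :: Term ++ Expr
( c ) :: Term ++ Expr
( c ) :: Factor ++ Expr
( c ) :: ( Expr ) ++ Expr
( c ) :: ( Term ) ++ Expr
( c ) :: ( Factor ) ++ Expr
( c ) :: ( c ) ++ Expr
( c ) :: ( c ) ++ Term
( c ) :: ( c ) ++ Factor
( c ) :: ( c ) ++ c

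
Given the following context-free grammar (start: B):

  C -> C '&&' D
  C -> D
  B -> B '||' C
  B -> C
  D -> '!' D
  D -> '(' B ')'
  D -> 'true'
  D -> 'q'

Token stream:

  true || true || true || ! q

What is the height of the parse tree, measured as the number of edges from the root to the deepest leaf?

[B [B [B [B [C [D true]]] || [C [D true]]] || [C [D true]]] || [C [D ! [D q]]]]

6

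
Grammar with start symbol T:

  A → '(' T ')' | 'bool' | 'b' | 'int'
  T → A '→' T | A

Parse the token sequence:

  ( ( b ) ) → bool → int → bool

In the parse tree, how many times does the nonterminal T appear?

[T [A ( [T [A ( [T [A b]] )]] )] → [T [A bool] → [T [A int] → [T [A bool]]]]]

6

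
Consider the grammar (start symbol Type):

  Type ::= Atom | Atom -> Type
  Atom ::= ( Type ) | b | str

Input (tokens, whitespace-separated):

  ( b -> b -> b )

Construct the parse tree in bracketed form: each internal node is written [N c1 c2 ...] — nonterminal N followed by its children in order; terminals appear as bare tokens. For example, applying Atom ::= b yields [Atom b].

[Type [Atom ( [Type [Atom b] -> [Type [Atom b] -> [Type [Atom b]]]] )]]

Type
Atom
( Type )
( Atom -> Type )
( b -> Type )
( b -> Atom -> Type )
( b -> b -> Type )
( b -> b -> Atom )
( b -> b -> b )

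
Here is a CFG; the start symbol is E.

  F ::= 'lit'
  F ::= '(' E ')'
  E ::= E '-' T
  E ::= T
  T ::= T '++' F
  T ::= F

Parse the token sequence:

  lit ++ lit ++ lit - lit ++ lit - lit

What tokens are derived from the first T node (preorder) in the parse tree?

[E [E [E [T [T [T [F lit]] ++ [F lit]] ++ [F lit]]] - [T [T [F lit]] ++ [F lit]]] - [T [F lit]]]

lit ++ lit ++ lit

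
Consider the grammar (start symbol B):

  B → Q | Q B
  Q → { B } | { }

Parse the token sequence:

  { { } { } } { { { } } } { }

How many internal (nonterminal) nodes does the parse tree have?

[B [Q { [B [Q { }] [B [Q { }]]] }] [B [Q { [B [Q { [B [Q { }]] }]] }] [B [Q { }]]]]

14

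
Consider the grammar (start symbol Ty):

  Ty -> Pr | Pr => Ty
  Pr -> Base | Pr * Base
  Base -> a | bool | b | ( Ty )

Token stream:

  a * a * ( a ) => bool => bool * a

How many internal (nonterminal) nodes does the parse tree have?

[Ty [Pr [Pr [Pr [Base a]] * [Base a]] * [Base ( [Ty [Pr [Base a]]] )]] => [Ty [Pr [Base bool]] => [Ty [Pr [Pr [Base bool]] * [Base a]]]]]

18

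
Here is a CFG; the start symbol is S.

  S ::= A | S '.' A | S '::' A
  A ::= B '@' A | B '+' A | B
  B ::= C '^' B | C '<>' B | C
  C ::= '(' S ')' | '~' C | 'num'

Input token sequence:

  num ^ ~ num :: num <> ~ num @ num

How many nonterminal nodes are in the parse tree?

[S [S [A [B [C num] ^ [B [C ~ [C num]]]]]] :: [A [B [C num] <> [B [C ~ [C num]]]] @ [A [B [C num]]]]]

17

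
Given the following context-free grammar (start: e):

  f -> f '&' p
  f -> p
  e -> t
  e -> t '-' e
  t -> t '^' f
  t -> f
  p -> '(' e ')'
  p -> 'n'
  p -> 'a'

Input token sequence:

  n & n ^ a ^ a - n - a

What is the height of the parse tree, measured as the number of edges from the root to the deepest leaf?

[e [t [t [t [f [f [p n]] & [p n]]] ^ [f [p a]]] ^ [f [p a]]] - [e [t [f [p n]]] - [e [t [f [p a]]]]]]

7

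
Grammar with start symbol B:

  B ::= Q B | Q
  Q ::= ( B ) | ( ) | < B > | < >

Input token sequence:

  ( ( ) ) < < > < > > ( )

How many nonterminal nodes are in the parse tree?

12

[B [Q ( [B [Q ( )]] )] [B [Q < [B [Q < >] [B [Q < >]]] >] [B [Q ( )]]]]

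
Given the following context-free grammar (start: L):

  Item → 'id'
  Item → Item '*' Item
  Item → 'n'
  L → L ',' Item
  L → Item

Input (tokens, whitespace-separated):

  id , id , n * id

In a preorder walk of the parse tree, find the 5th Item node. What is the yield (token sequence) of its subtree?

[L [L [L [Item id]] , [Item id]] , [Item [Item n] * [Item id]]]

id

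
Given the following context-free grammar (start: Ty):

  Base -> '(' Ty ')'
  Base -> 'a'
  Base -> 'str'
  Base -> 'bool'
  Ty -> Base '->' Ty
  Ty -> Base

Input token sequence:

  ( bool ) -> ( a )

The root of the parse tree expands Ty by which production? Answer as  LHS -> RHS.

[Ty [Base ( [Ty [Base bool]] )] -> [Ty [Base ( [Ty [Base a]] )]]]

Ty -> Base '->' Ty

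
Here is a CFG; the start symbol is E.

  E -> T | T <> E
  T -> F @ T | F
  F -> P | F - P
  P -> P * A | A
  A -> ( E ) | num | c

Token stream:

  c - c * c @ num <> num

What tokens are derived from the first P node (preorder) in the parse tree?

[E [T [F [F [P [A c]]] - [P [P [A c]] * [A c]]] @ [T [F [P [A num]]]]] <> [E [T [F [P [A num]]]]]]

c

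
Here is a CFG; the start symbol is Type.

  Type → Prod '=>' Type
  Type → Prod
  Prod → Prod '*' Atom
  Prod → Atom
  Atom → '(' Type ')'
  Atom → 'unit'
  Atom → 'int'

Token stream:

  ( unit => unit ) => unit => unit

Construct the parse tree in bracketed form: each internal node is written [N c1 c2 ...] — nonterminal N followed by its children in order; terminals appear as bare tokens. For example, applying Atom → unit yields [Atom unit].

[Type [Prod [Atom ( [Type [Prod [Atom unit]] => [Type [Prod [Atom unit]]]] )]] => [Type [Prod [Atom unit]] => [Type [Prod [Atom unit]]]]]

Type
Prod => Type
Atom => Type
( Type ) => Type
( Prod => Type ) => Type
( Atom => Type ) => Type
( unit => Type ) => Type
( unit => Prod ) => Type
( unit => Atom ) => Type
( unit => unit ) => Type
( unit => unit ) => Prod => Type
( unit => unit ) => Atom => Type
( unit => unit ) => unit => Type
( unit => unit ) => unit => Prod
( unit => unit ) => unit => Atom
( unit => unit ) => unit => unit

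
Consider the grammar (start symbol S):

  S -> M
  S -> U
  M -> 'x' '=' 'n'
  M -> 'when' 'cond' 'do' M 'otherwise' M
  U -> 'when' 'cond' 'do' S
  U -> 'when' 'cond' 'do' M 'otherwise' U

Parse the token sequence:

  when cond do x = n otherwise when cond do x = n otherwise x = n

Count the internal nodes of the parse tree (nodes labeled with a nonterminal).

[S [M when cond do [M x = n] otherwise [M when cond do [M x = n] otherwise [M x = n]]]]

6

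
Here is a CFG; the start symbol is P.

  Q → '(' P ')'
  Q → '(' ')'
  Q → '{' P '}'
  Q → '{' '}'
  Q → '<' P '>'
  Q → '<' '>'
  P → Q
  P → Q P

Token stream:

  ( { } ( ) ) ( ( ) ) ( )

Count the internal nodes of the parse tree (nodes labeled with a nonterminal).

12

[P [Q ( [P [Q { }] [P [Q ( )]]] )] [P [Q ( [P [Q ( )]] )] [P [Q ( )]]]]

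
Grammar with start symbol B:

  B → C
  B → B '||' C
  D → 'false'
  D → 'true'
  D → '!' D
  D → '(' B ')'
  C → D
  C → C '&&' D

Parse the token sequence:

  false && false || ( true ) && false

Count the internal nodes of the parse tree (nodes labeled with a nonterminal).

[B [B [C [C [D false]] && [D false]]] || [C [C [D ( [B [C [D true]]] )]] && [D false]]]

13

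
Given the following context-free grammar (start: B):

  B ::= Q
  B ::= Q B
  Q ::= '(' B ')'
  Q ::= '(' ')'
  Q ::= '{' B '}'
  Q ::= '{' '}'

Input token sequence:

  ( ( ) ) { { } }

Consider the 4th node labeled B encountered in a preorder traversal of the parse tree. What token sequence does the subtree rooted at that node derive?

[B [Q ( [B [Q ( )]] )] [B [Q { [B [Q { }]] }]]]

{ }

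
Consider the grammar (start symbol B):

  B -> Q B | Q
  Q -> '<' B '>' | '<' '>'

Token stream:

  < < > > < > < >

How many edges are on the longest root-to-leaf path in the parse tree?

[B [Q < [B [Q < >]] >] [B [Q < >] [B [Q < >]]]]

4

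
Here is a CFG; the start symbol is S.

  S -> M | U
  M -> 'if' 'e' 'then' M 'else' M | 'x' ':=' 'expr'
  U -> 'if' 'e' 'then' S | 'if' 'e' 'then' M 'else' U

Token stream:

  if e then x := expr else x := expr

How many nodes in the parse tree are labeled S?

1

[S [M if e then [M x := expr] else [M x := expr]]]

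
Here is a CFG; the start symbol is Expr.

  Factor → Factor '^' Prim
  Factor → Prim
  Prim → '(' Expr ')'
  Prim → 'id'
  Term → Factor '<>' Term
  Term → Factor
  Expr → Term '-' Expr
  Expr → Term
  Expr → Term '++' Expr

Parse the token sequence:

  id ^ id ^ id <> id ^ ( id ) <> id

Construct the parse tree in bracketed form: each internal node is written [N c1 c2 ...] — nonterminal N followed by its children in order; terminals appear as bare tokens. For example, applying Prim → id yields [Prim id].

Expr
Term
Factor <> Term
Factor ^ Prim <> Term
Factor ^ Prim ^ Prim <> Term
Prim ^ Prim ^ Prim <> Term
id ^ Prim ^ Prim <> Term
id ^ id ^ Prim <> Term
id ^ id ^ id <> Term
id ^ id ^ id <> Factor <> Term
id ^ id ^ id <> Factor ^ Prim <> Term
id ^ id ^ id <> Prim ^ Prim <> Term
id ^ id ^ id <> id ^ Prim <> Term
id ^ id ^ id <> id ^ ( Expr ) <> Term
id ^ id ^ id <> id ^ ( Term ) <> Term
id ^ id ^ id <> id ^ ( Factor ) <> Term
id ^ id ^ id <> id ^ ( Prim ) <> Term
id ^ id ^ id <> id ^ ( id ) <> Term
id ^ id ^ id <> id ^ ( id ) <> Factor
id ^ id ^ id <> id ^ ( id ) <> Prim
id ^ id ^ id <> id ^ ( id ) <> id

[Expr [Term [Factor [Factor [Factor [Prim id]] ^ [Prim id]] ^ [Prim id]] <> [Term [Factor [Factor [Prim id]] ^ [Prim ( [Expr [Term [Factor [Prim id]]]] )]] <> [Term [Factor [Prim id]]]]]]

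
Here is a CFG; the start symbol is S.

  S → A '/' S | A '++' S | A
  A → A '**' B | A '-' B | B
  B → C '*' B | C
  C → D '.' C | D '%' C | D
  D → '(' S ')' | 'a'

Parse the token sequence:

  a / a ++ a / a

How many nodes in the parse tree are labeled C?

4

[S [A [B [C [D a]]]] / [S [A [B [C [D a]]]] ++ [S [A [B [C [D a]]]] / [S [A [B [C [D a]]]]]]]]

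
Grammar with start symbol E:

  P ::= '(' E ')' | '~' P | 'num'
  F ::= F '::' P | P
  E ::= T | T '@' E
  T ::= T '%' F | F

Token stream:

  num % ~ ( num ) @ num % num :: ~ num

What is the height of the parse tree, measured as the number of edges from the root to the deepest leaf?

9

[E [T [T [F [P num]]] % [F [P ~ [P ( [E [T [F [P num]]]] )]]]] @ [E [T [T [F [P num]]] % [F [F [P num]] :: [P ~ [P num]]]]]]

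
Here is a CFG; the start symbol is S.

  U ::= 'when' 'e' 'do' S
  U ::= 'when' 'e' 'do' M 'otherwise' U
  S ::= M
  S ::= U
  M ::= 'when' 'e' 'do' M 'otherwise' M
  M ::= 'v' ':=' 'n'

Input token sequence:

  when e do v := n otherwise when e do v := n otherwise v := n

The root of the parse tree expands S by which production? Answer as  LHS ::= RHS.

S ::= M

[S [M when e do [M v := n] otherwise [M when e do [M v := n] otherwise [M v := n]]]]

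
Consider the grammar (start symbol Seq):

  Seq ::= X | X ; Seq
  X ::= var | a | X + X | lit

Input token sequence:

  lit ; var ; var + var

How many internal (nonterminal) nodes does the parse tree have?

8

[Seq [X lit] ; [Seq [X var] ; [Seq [X [X var] + [X var]]]]]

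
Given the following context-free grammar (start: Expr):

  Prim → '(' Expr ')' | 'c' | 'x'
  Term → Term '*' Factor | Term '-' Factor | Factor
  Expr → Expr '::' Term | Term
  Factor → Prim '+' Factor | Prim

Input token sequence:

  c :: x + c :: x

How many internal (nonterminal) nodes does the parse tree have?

[Expr [Expr [Expr [Term [Factor [Prim c]]]] :: [Term [Factor [Prim x] + [Factor [Prim c]]]]] :: [Term [Factor [Prim x]]]]

14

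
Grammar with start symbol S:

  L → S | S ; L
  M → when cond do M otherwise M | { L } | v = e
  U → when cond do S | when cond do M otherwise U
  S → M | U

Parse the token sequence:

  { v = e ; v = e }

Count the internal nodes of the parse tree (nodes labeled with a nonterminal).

8

[S [M { [L [S [M v = e]] ; [L [S [M v = e]]]] }]]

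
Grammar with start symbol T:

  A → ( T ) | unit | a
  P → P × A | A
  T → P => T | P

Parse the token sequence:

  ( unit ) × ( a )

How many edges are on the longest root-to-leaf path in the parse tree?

[T [P [P [A ( [T [P [A unit]]] )]] × [A ( [T [P [A a]]] )]]]

7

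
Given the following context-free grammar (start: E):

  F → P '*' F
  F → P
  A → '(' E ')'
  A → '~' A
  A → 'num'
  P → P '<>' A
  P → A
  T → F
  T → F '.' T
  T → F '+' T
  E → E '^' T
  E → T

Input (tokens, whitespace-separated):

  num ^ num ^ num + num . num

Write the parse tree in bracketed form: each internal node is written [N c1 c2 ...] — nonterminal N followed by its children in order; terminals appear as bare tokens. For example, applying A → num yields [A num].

[E [E [E [T [F [P [A num]]]]] ^ [T [F [P [A num]]]]] ^ [T [F [P [A num]]] + [T [F [P [A num]]] . [T [F [P [A num]]]]]]]

E
E ^ T
E ^ T ^ T
T ^ T ^ T
F ^ T ^ T
P ^ T ^ T
A ^ T ^ T
num ^ T ^ T
num ^ F ^ T
num ^ P ^ T
num ^ A ^ T
num ^ num ^ T
num ^ num ^ F + T
num ^ num ^ P + T
num ^ num ^ A + T
num ^ num ^ num + T
num ^ num ^ num + F . T
num ^ num ^ num + P . T
num ^ num ^ num + A . T
num ^ num ^ num + num . T
num ^ num ^ num + num . F
num ^ num ^ num + num . P
num ^ num ^ num + num . A
num ^ num ^ num + num . num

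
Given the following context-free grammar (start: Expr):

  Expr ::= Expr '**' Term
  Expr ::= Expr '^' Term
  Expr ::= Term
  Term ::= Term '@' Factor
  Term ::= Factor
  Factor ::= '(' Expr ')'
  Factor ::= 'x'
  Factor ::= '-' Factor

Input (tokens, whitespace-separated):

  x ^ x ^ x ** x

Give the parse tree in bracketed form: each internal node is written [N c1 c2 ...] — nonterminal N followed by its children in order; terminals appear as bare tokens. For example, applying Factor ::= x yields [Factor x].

Expr
Expr ** Term
Expr ^ Term ** Term
Expr ^ Term ^ Term ** Term
Term ^ Term ^ Term ** Term
Factor ^ Term ^ Term ** Term
x ^ Term ^ Term ** Term
x ^ Factor ^ Term ** Term
x ^ x ^ Term ** Term
x ^ x ^ Factor ** Term
x ^ x ^ x ** Term
x ^ x ^ x ** Factor
x ^ x ^ x ** x

[Expr [Expr [Expr [Expr [Term [Factor x]]] ^ [Term [Factor x]]] ^ [Term [Factor x]]] ** [Term [Factor x]]]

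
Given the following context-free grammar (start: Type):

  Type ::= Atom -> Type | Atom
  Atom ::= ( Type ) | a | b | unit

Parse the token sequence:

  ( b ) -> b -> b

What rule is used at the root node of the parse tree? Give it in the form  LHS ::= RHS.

Type ::= Atom -> Type

[Type [Atom ( [Type [Atom b]] )] -> [Type [Atom b] -> [Type [Atom b]]]]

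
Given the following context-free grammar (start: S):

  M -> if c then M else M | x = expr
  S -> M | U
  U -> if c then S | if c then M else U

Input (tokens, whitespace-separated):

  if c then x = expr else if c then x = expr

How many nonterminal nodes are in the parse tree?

[S [U if c then [M x = expr] else [U if c then [S [M x = expr]]]]]

6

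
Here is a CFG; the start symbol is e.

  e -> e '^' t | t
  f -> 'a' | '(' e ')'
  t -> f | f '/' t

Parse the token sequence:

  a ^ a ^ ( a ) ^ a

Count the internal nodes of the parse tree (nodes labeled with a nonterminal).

15

[e [e [e [e [t [f a]]] ^ [t [f a]]] ^ [t [f ( [e [t [f a]]] )]]] ^ [t [f a]]]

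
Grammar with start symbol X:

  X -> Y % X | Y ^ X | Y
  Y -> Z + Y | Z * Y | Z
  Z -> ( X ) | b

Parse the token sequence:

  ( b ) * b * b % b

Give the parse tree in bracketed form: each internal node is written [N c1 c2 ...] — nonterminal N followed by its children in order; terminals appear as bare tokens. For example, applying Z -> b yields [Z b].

[X [Y [Z ( [X [Y [Z b]]] )] * [Y [Z b] * [Y [Z b]]]] % [X [Y [Z b]]]]

X
Y % X
Z * Y % X
( X ) * Y % X
( Y ) * Y % X
( Z ) * Y % X
( b ) * Y % X
( b ) * Z * Y % X
( b ) * b * Y % X
( b ) * b * Z % X
( b ) * b * b % X
( b ) * b * b % Y
( b ) * b * b % Z
( b ) * b * b % b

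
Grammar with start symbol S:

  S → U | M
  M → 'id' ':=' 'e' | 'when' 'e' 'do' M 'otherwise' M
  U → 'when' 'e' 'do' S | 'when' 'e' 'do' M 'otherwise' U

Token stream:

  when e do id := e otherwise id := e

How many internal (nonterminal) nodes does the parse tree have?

4

[S [M when e do [M id := e] otherwise [M id := e]]]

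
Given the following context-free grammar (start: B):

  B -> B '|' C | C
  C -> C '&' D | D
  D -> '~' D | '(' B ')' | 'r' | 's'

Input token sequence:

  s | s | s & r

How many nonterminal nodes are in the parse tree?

11

[B [B [B [C [D s]]] | [C [D s]]] | [C [C [D s]] & [D r]]]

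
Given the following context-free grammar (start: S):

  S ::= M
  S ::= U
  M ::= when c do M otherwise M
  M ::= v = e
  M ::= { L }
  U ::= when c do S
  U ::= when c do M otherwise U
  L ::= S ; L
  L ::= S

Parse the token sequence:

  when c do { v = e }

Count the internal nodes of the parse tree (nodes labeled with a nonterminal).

[S [U when c do [S [M { [L [S [M v = e]]] }]]]]

7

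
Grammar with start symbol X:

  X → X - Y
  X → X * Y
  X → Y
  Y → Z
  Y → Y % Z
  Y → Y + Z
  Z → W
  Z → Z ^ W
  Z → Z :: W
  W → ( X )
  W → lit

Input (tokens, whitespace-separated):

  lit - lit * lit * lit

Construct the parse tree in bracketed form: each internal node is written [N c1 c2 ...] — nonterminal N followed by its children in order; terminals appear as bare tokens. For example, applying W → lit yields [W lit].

X
X * Y
X * Y * Y
X - Y * Y * Y
Y - Y * Y * Y
Z - Y * Y * Y
W - Y * Y * Y
lit - Y * Y * Y
lit - Z * Y * Y
lit - W * Y * Y
lit - lit * Y * Y
lit - lit * Z * Y
lit - lit * W * Y
lit - lit * lit * Y
lit - lit * lit * Z
lit - lit * lit * W
lit - lit * lit * lit

[X [X [X [X [Y [Z [W lit]]]] - [Y [Z [W lit]]]] * [Y [Z [W lit]]]] * [Y [Z [W lit]]]]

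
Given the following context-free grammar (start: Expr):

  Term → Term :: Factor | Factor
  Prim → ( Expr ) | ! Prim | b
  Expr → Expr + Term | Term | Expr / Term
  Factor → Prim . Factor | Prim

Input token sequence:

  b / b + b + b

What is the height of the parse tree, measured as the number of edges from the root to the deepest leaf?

7

[Expr [Expr [Expr [Expr [Term [Factor [Prim b]]]] / [Term [Factor [Prim b]]]] + [Term [Factor [Prim b]]]] + [Term [Factor [Prim b]]]]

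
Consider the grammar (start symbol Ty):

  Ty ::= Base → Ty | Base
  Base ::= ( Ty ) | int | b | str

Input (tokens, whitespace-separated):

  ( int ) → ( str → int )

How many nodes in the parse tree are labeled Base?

5

[Ty [Base ( [Ty [Base int]] )] → [Ty [Base ( [Ty [Base str] → [Ty [Base int]]] )]]]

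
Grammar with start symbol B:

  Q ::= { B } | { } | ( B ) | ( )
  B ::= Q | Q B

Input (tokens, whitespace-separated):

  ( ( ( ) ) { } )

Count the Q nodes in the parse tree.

[B [Q ( [B [Q ( [B [Q ( )]] )] [B [Q { }]]] )]]

4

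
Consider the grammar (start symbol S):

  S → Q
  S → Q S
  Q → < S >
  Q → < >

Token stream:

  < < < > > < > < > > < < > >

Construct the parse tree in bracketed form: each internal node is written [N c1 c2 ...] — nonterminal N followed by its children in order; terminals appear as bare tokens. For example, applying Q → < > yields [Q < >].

[S [Q < [S [Q < [S [Q < >]] >] [S [Q < >] [S [Q < >]]]] >] [S [Q < [S [Q < >]] >]]]

S
Q S
< S > S
< Q S > S
< < S > S > S
< < Q > S > S
< < < > > S > S
< < < > > Q S > S
< < < > > < > S > S
< < < > > < > Q > S
< < < > > < > < > > S
< < < > > < > < > > Q
< < < > > < > < > > < S >
< < < > > < > < > > < Q >
< < < > > < > < > > < < > >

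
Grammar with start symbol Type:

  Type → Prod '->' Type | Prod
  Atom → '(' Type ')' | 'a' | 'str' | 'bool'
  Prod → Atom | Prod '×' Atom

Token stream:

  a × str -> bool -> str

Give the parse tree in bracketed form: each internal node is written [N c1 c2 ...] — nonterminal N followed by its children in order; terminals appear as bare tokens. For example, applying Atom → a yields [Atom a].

[Type [Prod [Prod [Atom a]] × [Atom str]] -> [Type [Prod [Atom bool]] -> [Type [Prod [Atom str]]]]]

Type
Prod -> Type
Prod × Atom -> Type
Atom × Atom -> Type
a × Atom -> Type
a × str -> Type
a × str -> Prod -> Type
a × str -> Atom -> Type
a × str -> bool -> Type
a × str -> bool -> Prod
a × str -> bool -> Atom
a × str -> bool -> str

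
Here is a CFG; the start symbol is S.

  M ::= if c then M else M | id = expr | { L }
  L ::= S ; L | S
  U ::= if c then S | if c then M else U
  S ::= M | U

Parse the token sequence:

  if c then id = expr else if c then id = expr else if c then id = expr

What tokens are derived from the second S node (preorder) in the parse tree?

id = expr

[S [U if c then [M id = expr] else [U if c then [M id = expr] else [U if c then [S [M id = expr]]]]]]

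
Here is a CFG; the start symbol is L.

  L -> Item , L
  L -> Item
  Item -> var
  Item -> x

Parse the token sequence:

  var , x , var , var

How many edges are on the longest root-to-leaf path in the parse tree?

[L [Item var] , [L [Item x] , [L [Item var] , [L [Item var]]]]]

5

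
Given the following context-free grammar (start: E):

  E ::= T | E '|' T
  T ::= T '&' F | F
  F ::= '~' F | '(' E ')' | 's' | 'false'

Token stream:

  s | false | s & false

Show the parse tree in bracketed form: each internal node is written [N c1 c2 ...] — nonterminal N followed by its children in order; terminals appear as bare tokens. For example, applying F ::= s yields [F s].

[E [E [E [T [F s]]] | [T [F false]]] | [T [T [F s]] & [F false]]]

E
E | T
E | T | T
T | T | T
F | T | T
s | T | T
s | F | T
s | false | T
s | false | T & F
s | false | F & F
s | false | s & F
s | false | s & false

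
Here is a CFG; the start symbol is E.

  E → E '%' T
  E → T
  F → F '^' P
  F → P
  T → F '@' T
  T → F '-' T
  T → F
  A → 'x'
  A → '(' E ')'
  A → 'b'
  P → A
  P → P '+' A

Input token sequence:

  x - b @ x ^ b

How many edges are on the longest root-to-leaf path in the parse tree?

8

[E [T [F [P [A x]]] - [T [F [P [A b]]] @ [T [F [F [P [A x]]] ^ [P [A b]]]]]]]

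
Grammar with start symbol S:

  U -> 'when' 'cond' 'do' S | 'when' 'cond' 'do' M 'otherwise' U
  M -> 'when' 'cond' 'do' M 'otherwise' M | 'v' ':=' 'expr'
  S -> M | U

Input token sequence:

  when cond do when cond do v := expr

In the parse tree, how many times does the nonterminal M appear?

1

[S [U when cond do [S [U when cond do [S [M v := expr]]]]]]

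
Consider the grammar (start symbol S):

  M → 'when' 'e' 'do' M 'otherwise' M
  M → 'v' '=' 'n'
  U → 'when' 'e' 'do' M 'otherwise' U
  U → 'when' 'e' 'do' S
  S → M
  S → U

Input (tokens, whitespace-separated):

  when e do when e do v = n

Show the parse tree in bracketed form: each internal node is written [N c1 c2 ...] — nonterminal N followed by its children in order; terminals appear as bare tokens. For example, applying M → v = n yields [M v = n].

[S [U when e do [S [U when e do [S [M v = n]]]]]]

S
U
when e do S
when e do U
when e do when e do S
when e do when e do M
when e do when e do v = n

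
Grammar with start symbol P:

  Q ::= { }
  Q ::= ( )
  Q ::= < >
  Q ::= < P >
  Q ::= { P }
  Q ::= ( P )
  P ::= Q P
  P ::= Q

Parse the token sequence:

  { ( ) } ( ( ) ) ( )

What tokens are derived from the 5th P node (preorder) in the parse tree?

( )

[P [Q { [P [Q ( )]] }] [P [Q ( [P [Q ( )]] )] [P [Q ( )]]]]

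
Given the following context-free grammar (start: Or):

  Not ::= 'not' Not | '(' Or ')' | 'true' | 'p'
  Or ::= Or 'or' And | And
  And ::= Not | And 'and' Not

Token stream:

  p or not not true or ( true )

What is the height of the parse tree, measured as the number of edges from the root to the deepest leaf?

[Or [Or [Or [And [Not p]]] or [And [Not not [Not not [Not true]]]]] or [And [Not ( [Or [And [Not true]]] )]]]

6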